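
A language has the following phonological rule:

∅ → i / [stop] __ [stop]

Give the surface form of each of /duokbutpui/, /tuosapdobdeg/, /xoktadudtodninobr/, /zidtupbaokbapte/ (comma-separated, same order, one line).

duokibutipui, tuosapidobideg, xokitaduditodninobr, ziditupibaokibapite

/duokbutpui/: /k/ and /b/ form a stop–stop cluster, so [i] is inserted between them. /t/ and /p/ form a stop–stop cluster, so [i] is inserted between them. → [duokibutipui].
/tuosapdobdeg/: /p/ and /d/ form a stop–stop cluster, so [i] is inserted between them. /b/ and /d/ form a stop–stop cluster, so [i] is inserted between them. → [tuosapidobideg].
/xoktadudtodninobr/: /k/ and /t/ form a stop–stop cluster, so [i] is inserted between them. /d/ and /t/ form a stop–stop cluster, so [i] is inserted between them. → [xokitaduditodninobr].
/zidtupbaokbapte/: /d/ and /t/ form a stop–stop cluster, so [i] is inserted between them. /p/ and /b/ form a stop–stop cluster, so [i] is inserted between them. /k/ and /b/ form a stop–stop cluster, so [i] is inserted between them. /p/ and /t/ form a stop–stop cluster, so [i] is inserted between them. → [ziditupibaokibapite].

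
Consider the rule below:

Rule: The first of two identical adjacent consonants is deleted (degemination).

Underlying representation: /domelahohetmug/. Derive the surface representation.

domelahohetmug

No segment of /domelahohetmug/ meets the structural description of the rule, so the form surfaces unchanged.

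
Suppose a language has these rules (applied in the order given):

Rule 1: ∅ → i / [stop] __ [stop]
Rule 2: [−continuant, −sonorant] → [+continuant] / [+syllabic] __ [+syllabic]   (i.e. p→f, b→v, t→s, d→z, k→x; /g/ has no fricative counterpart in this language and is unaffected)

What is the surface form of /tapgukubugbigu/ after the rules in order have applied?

tafiguxuvugivigu

Rule 1 (stop-cluster i-epenthesis): /p/ and /g/ form a stop–stop cluster, so [i] is inserted between them. /g/ and /b/ form a stop–stop cluster, so [i] is inserted between them. /tapgukubugbigu/ → tapigukubugibigu.
Rule 2 (intervocalic spirantization): /p/ is a stop between vowels /a/ and /i/, so it spirantizes to the fricative [f]. /k/ is a stop between vowels /u/ and /u/, so it spirantizes to the fricative [x]. /b/ is a stop between vowels /u/ and /u/, so it spirantizes to the fricative [v]. /b/ is a stop between vowels /i/ and /i/, so it spirantizes to the fricative [v]. /tapigukubugibigu/ → tafiguxuvugivigu.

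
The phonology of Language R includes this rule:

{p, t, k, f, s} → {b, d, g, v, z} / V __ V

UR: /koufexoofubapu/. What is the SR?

kouvexoovubabu

/f/ is a voiceless obstruent between vowels /u/ and /e/, so it voices to [v].
/f/ is a voiceless obstruent between vowels /o/ and /u/, so it voices to [v].
/p/ is a voiceless obstruent between vowels /a/ and /u/, so it voices to [b].
Surface form: [kouvexoovubabu].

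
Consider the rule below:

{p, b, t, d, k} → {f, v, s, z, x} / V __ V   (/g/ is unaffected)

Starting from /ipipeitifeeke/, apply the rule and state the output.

/p/ is a stop between vowels /i/ and /i/, so it spirantizes to the fricative [f].
/p/ is a stop between vowels /i/ and /e/, so it spirantizes to the fricative [f].
/t/ is a stop between vowels /i/ and /i/, so it spirantizes to the fricative [s].
/k/ is a stop between vowels /e/ and /e/, so it spirantizes to the fricative [x].
Surface form: [ififeisifeexe].

ififeisifeexe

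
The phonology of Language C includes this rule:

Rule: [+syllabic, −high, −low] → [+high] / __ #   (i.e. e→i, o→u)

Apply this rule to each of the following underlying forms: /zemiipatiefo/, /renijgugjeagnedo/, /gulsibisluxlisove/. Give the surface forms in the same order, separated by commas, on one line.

zemiipatiefu, renijgugjeagnedu, gulsibisluxlisovi

/zemiipatiefo/: /o/ is a mid vowel in word-final position, so it raises to [u]. → [zemiipatiefu].
/renijgugjeagnedo/: /o/ is a mid vowel in word-final position, so it raises to [u]. → [renijgugjeagnedu].
/gulsibisluxlisove/: /e/ is a mid vowel in word-final position, so it raises to [i]. → [gulsibisluxlisovi].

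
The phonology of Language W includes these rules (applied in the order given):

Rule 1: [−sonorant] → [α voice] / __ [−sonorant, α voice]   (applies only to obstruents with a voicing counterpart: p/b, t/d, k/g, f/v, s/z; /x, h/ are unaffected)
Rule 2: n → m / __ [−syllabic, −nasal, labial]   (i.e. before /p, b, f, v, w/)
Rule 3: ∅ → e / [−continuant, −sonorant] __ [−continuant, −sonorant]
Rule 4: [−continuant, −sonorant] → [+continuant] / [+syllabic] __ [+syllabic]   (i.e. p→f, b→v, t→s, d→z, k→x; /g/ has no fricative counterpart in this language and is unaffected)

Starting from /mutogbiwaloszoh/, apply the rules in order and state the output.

musogeviwalozzoh

Rule 1 (regressive voicing assimilation): /s/ precedes the voiced obstruent /z/, so it voices to [z] by assimilation. /mutogbiwaloszoh/ → mutogbiwalozzoh.
Rule 2 (nasal place assimilation): no segment meets the environment; /mutogbiwalozzoh/ is unchanged.
Rule 3 (stop-cluster e-epenthesis): /g/ and /b/ form a stop–stop cluster, so [e] is inserted between them. /mutogbiwalozzoh/ → mutogebiwalozzoh.
Rule 4 (intervocalic spirantization): /t/ is a stop between vowels /u/ and /o/, so it spirantizes to the fricative [s]. /b/ is a stop between vowels /e/ and /i/, so it spirantizes to the fricative [v]. /mutogebiwalozzoh/ → musogeviwalozzoh.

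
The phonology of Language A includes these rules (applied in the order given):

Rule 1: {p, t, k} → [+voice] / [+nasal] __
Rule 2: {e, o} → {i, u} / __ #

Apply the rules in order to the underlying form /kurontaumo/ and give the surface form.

kurondaumu

Rule 1 (post-nasal voicing): /t/ is a voiceless stop immediately after the nasal /n/, so it voices to [d]. /kurontaumo/ → kurondaumo.
Rule 2 (final vowel raising): /o/ is a mid vowel in word-final position, so it raises to [u]. /kurondaumo/ → kurondaumu.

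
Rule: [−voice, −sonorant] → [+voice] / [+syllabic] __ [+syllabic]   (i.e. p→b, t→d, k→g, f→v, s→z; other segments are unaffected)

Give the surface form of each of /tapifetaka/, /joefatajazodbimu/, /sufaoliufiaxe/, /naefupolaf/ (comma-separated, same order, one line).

tabivedaga, joevadajazodbimu, suvaoliuviaxe, naevubolaf

/tapifetaka/: /p/ is a voiceless obstruent between vowels /a/ and /i/, so it voices to [b]. /f/ is a voiceless obstruent between vowels /i/ and /e/, so it voices to [v]. /t/ is a voiceless obstruent between vowels /e/ and /a/, so it voices to [d]. /k/ is a voiceless obstruent between vowels /a/ and /a/, so it voices to [g]. → [tabivedaga].
/joefatajazodbimu/: /f/ is a voiceless obstruent between vowels /e/ and /a/, so it voices to [v]. /t/ is a voiceless obstruent between vowels /a/ and /a/, so it voices to [d]. → [joevadajazodbimu].
/sufaoliufiaxe/: /f/ is a voiceless obstruent between vowels /u/ and /a/, so it voices to [v]. /f/ is a voiceless obstruent between vowels /u/ and /i/, so it voices to [v]. → [suvaoliuviaxe].
/naefupolaf/: /f/ is a voiceless obstruent between vowels /e/ and /u/, so it voices to [v]. /p/ is a voiceless obstruent between vowels /u/ and /o/, so it voices to [b]. → [naevubolaf].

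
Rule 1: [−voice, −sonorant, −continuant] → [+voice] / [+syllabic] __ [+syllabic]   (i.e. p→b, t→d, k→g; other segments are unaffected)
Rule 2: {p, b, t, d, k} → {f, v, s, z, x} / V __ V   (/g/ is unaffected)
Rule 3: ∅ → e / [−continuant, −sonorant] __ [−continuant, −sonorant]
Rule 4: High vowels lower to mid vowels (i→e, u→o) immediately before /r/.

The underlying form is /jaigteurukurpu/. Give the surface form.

jaigeteorugorpu

Rule 1 (intervocalic voicing): /k/ is a voiceless stop between vowels /u/ and /u/, so it voices to [g]. /jaigteurukurpu/ → jaigteurugurpu.
Rule 2 (intervocalic spirantization): no segment meets the environment; /jaigteurugurpu/ is unchanged.
Rule 3 (stop-cluster e-epenthesis): /g/ and /t/ form a stop–stop cluster, so [e] is inserted between them. /jaigteurugurpu/ → jaigeteurugurpu.
Rule 4 (pre-rhotic lowering): /u/ is a high vowel immediately before /r/, so it lowers to [o]. /u/ is a high vowel immediately before /r/, so it lowers to [o]. /jaigeteurugurpu/ → jaigeteorugorpu.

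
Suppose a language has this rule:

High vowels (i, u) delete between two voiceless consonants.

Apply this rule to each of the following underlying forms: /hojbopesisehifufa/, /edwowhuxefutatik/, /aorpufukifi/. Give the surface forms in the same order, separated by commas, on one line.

hojbopessehffa, edwowhxeftatk, aorpfkfi

/hojbopesisehifufa/: /i/ is a high vowel flanked by voiceless consonants /s/ and /s/, so it deletes. /i/ is a high vowel flanked by voiceless consonants /h/ and /f/, so it deletes. /u/ is a high vowel flanked by voiceless consonants /f/ and /f/, so it deletes. → [hojbopessehffa].
/edwowhuxefutatik/: /u/ is a high vowel flanked by voiceless consonants /h/ and /x/, so it deletes. /u/ is a high vowel flanked by voiceless consonants /f/ and /t/, so it deletes. /i/ is a high vowel flanked by voiceless consonants /t/ and /k/, so it deletes. → [edwowhxeftatk].
/aorpufukifi/: /u/ is a high vowel flanked by voiceless consonants /p/ and /f/, so it deletes. /u/ is a high vowel flanked by voiceless consonants /f/ and /k/, so it deletes. /i/ is a high vowel flanked by voiceless consonants /k/ and /f/, so it deletes. → [aorpfkfi].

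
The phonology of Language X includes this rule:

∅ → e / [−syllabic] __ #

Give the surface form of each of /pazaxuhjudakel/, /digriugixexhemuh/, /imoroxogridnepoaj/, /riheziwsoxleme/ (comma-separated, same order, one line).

/pazaxuhjudakel/: the form ends in the consonant /l/, so [e] is inserted word-finally. → [pazaxuhjudakele].
/digriugixexhemuh/: the form ends in the consonant /h/, so [e] is inserted word-finally. → [digriugixexhemuhe].
/imoroxogridnepoaj/: the form ends in the consonant /j/, so [e] is inserted word-finally. → [imoroxogridnepoaje].
/riheziwsoxleme/: the rule's environment is not met; surfaces unchanged as [riheziwsoxleme].

pazaxuhjudakele, digriugixexhemuhe, imoroxogridnepoaje, riheziwsoxleme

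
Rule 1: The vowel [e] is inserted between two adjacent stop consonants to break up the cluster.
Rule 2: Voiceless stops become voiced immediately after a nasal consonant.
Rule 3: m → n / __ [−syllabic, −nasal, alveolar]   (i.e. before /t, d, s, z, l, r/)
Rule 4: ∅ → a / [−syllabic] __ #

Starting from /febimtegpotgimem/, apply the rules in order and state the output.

Rule 1 (stop-cluster e-epenthesis): /g/ and /p/ form a stop–stop cluster, so [e] is inserted between them. /t/ and /g/ form a stop–stop cluster, so [e] is inserted between them. /febimtegpotgimem/ → febimtegepotegimem.
Rule 2 (post-nasal voicing): /t/ is a voiceless stop immediately after the nasal /m/, so it voices to [d]. /febimtegepotegimem/ → febimdegepotegimem.
Rule 3 (nasal place assimilation): /m/ precedes the alveolar consonant /d/, so it assimilates in place to [n]. /febimdegepotegimem/ → febindegepotegimem.
Rule 4 (final a-epenthesis): the form ends in the consonant /m/, so [a] is inserted word-finally. /febindegepotegimem/ → febindegepotegimema.

febindegepotegimema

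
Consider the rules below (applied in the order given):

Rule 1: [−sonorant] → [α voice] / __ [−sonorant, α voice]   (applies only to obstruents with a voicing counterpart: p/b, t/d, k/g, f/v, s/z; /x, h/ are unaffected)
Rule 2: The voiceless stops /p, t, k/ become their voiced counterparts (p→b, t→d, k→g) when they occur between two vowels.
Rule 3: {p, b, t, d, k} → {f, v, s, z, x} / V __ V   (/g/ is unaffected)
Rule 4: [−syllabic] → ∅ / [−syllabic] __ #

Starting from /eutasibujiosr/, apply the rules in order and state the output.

Rule 1 (regressive voicing assimilation): no segment meets the environment; /eutasibujiosr/ is unchanged.
Rule 2 (intervocalic voicing): /t/ is a voiceless stop between vowels /u/ and /a/, so it voices to [d]. /eutasibujiosr/ → eudasibujiosr.
Rule 3 (intervocalic spirantization): /d/ is a stop between vowels /u/ and /a/, so it spirantizes to the fricative [z]. /b/ is a stop between vowels /i/ and /u/, so it spirantizes to the fricative [v]. /eudasibujiosr/ → euzasivujiosr.
Rule 4 (final cluster simplification): /r/ is the second consonant of a word-final cluster /sr/, so it deletes. /euzasivujiosr/ → euzasivujios.

euzasivujios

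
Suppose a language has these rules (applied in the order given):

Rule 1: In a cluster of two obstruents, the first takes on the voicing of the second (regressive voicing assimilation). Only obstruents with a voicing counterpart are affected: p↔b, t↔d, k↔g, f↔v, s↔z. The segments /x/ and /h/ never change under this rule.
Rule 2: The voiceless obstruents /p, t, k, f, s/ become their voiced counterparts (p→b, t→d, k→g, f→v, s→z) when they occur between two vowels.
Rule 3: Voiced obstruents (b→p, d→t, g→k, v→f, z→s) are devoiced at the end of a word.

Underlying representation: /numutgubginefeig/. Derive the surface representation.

Rule 1 (regressive voicing assimilation): /t/ precedes the voiced obstruent /g/, so it voices to [d] by assimilation. /numutgubginefeig/ → numudgubginefeig.
Rule 2 (intervocalic voicing): /f/ is a voiceless obstruent between vowels /e/ and /e/, so it voices to [v]. /numudgubginefeig/ → numudgubgineveig.
Rule 3 (final devoicing): /g/ is a voiced obstruent in word-final position, so it devoices to [k]. /numudgubgineveig/ → numudgubgineveik.

numudgubgineveik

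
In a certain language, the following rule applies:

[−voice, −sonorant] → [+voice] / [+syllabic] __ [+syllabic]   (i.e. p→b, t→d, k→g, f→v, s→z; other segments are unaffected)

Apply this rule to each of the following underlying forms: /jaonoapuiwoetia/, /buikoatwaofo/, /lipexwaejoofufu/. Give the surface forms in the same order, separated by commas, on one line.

/jaonoapuiwoetia/: /p/ is a voiceless obstruent between vowels /a/ and /u/, so it voices to [b]. /t/ is a voiceless obstruent between vowels /e/ and /i/, so it voices to [d]. → [jaonoabuiwoedia].
/buikoatwaofo/: /k/ is a voiceless obstruent between vowels /i/ and /o/, so it voices to [g]. /f/ is a voiceless obstruent between vowels /o/ and /o/, so it voices to [v]. → [buigoatwaovo].
/lipexwaejoofufu/: /p/ is a voiceless obstruent between vowels /i/ and /e/, so it voices to [b]. /f/ is a voiceless obstruent between vowels /o/ and /u/, so it voices to [v]. /f/ is a voiceless obstruent between vowels /u/ and /u/, so it voices to [v]. → [libexwaejoovuvu].

jaonoabuiwoedia, buigoatwaovo, libexwaejoovuvu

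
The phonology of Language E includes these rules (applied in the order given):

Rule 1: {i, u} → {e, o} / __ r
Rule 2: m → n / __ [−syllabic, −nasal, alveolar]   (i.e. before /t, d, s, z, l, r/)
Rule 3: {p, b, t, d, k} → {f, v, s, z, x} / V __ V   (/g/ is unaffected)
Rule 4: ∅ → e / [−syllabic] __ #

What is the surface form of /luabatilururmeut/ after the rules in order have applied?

Rule 1 (pre-rhotic lowering): /u/ is a high vowel immediately before /r/, so it lowers to [o]. /u/ is a high vowel immediately before /r/, so it lowers to [o]. /luabatilururmeut/ → luabatilorormeut.
Rule 2 (nasal place assimilation): no segment meets the environment; /luabatilorormeut/ is unchanged.
Rule 3 (intervocalic spirantization): /b/ is a stop between vowels /a/ and /a/, so it spirantizes to the fricative [v]. /t/ is a stop between vowels /a/ and /i/, so it spirantizes to the fricative [s]. /luabatilorormeut/ → luavasilorormeut.
Rule 4 (final e-epenthesis): the form ends in the consonant /t/, so [e] is inserted word-finally. /luavasilorormeut/ → luavasilorormeute.

luavasilorormeute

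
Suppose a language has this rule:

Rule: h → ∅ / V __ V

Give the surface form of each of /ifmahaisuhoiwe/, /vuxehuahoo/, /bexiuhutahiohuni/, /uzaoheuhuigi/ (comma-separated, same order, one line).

ifmaaisuoiwe, vuxeuaoo, bexiuutaiouni, uzaoeuuigi

/ifmahaisuhoiwe/: /h/ occurs between vowels /a/ and /a/, so it deletes. /h/ occurs between vowels /u/ and /o/, so it deletes. → [ifmaaisuoiwe].
/vuxehuahoo/: /h/ occurs between vowels /e/ and /u/, so it deletes. /h/ occurs between vowels /a/ and /o/, so it deletes. → [vuxeuaoo].
/bexiuhutahiohuni/: /h/ occurs between vowels /u/ and /u/, so it deletes. /h/ occurs between vowels /a/ and /i/, so it deletes. /h/ occurs between vowels /o/ and /u/, so it deletes. → [bexiuutaiouni].
/uzaoheuhuigi/: /h/ occurs between vowels /o/ and /e/, so it deletes. /h/ occurs between vowels /u/ and /u/, so it deletes. → [uzaoeuuigi].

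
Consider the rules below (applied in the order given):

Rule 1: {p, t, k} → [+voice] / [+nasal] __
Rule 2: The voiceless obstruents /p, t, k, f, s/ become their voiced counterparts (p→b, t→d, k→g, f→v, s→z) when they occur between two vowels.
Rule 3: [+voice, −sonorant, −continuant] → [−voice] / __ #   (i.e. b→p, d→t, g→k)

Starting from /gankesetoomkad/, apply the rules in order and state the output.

Rule 1 (post-nasal voicing): /k/ is a voiceless stop immediately after the nasal /n/, so it voices to [g]. /k/ is a voiceless stop immediately after the nasal /m/, so it voices to [g]. /gankesetoomkad/ → gangesetoomgad.
Rule 2 (intervocalic voicing): /s/ is a voiceless obstruent between vowels /e/ and /e/, so it voices to [z]. /t/ is a voiceless obstruent between vowels /e/ and /o/, so it voices to [d]. /gangesetoomgad/ → gangezedoomgad.
Rule 3 (final devoicing): /d/ is a voiced stop in word-final position, so it devoices to [t]. /gangezedoomgad/ → gangezedoomgat.

gangezedoomgat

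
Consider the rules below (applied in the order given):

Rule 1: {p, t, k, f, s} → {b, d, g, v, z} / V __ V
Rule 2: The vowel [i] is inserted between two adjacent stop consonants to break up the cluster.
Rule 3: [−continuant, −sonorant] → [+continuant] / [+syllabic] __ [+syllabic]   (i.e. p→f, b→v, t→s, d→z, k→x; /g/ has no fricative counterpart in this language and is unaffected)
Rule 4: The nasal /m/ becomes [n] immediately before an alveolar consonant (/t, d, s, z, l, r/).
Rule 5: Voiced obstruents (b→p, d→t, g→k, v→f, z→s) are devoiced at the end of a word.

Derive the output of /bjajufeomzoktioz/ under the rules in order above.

Rule 1 (intervocalic voicing): /f/ is a voiceless obstruent between vowels /u/ and /e/, so it voices to [v]. /bjajufeomzoktioz/ → bjajuveomzoktioz.
Rule 2 (stop-cluster i-epenthesis): /k/ and /t/ form a stop–stop cluster, so [i] is inserted between them. /bjajuveomzoktioz/ → bjajuveomzokitioz.
Rule 3 (intervocalic spirantization): /k/ is a stop between vowels /o/ and /i/, so it spirantizes to the fricative [x]. /t/ is a stop between vowels /i/ and /i/, so it spirantizes to the fricative [s]. /bjajuveomzokitioz/ → bjajuveomzoxisioz.
Rule 4 (nasal place assimilation): /m/ precedes the alveolar consonant /z/, so it assimilates in place to [n]. /bjajuveomzoxisioz/ → bjajuveonzoxisioz.
Rule 5 (final devoicing): /z/ is a voiced obstruent in word-final position, so it devoices to [s]. /bjajuveonzoxisioz/ → bjajuveonzoxisios.

bjajuveonzoxisios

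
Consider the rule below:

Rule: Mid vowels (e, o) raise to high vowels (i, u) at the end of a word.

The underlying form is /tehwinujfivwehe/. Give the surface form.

tehwinujfivwehi

/e/ is a mid vowel in word-final position, so it raises to [i].
The other instances of /e/ do not occur in the required environment and remain unchanged.
Surface form: [tehwinujfivwehi].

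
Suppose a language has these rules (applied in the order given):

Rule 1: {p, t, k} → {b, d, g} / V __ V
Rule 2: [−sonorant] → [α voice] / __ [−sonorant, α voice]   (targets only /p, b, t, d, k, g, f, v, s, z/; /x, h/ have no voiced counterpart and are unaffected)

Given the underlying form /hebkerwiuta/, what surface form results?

Rule 1 (intervocalic voicing): /t/ is a voiceless stop between vowels /u/ and /a/, so it voices to [d]. /hebkerwiuta/ → hebkerwiuda.
Rule 2 (regressive voicing assimilation): /b/ precedes the voiceless obstruent /k/, so it devoices to [p] by assimilation. /hebkerwiuda/ → hepkerwiuda.

hepkerwiuda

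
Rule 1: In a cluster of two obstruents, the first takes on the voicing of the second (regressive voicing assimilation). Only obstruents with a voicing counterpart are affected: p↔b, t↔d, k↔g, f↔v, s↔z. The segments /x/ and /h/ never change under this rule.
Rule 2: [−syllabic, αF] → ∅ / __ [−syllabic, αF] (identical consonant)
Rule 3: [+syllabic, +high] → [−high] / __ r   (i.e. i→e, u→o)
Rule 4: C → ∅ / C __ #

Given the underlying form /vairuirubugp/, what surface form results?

Rule 1 (regressive voicing assimilation): /g/ precedes the voiceless obstruent /p/, so it devoices to [k] by assimilation. /vairuirubugp/ → vairuirubukp.
Rule 2 (degemination): no segment meets the environment; /vairuirubukp/ is unchanged.
Rule 3 (pre-rhotic lowering): /i/ is a high vowel immediately before /r/, so it lowers to [e]. /i/ is a high vowel immediately before /r/, so it lowers to [e]. /vairuirubukp/ → vaeruerubukp.
Rule 4 (final cluster simplification): /p/ is the second consonant of a word-final cluster /kp/, so it deletes. /vaeruerubukp/ → vaeruerubuk.

vaeruerubuk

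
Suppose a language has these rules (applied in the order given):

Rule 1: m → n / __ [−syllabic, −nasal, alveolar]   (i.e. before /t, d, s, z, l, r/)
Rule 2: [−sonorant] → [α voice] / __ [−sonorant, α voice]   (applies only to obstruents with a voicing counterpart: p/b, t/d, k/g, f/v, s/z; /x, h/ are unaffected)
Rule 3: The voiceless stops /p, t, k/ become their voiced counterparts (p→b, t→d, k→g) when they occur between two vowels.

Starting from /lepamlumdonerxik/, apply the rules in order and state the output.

Rule 1 (nasal place assimilation): /m/ precedes the alveolar consonant /l/, so it assimilates in place to [n]. /m/ precedes the alveolar consonant /d/, so it assimilates in place to [n]. /lepamlumdonerxik/ → lepanlundonerxik.
Rule 2 (regressive voicing assimilation): no segment meets the environment; /lepanlundonerxik/ is unchanged.
Rule 3 (intervocalic voicing): /p/ is a voiceless stop between vowels /e/ and /a/, so it voices to [b]. /lepanlundonerxik/ → lebanlundonerxik.

lebanlundonerxik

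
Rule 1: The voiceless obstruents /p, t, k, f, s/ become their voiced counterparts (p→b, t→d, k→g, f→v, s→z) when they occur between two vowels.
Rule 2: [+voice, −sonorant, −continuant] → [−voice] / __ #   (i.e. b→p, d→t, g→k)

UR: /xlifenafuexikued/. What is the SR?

Rule 1 (intervocalic voicing): /f/ is a voiceless obstruent between vowels /i/ and /e/, so it voices to [v]. /f/ is a voiceless obstruent between vowels /a/ and /u/, so it voices to [v]. /k/ is a voiceless obstruent between vowels /i/ and /u/, so it voices to [g]. /xlifenafuexikued/ → xlivenavuexigued.
Rule 2 (final devoicing): /d/ is a voiced stop in word-final position, so it devoices to [t]. /xlivenavuexigued/ → xlivenavuexiguet.

xlivenavuexiguet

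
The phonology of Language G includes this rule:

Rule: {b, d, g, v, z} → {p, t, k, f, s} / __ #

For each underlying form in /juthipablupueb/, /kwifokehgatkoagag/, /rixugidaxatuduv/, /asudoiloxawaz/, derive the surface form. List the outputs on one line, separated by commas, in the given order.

juthipablupuep, kwifokehgatkoagak, rixugidaxatuduf, asudoiloxawas

/juthipablupueb/: /b/ is a voiced obstruent in word-final position, so it devoices to [p]. → [juthipablupuep].
/kwifokehgatkoagag/: /g/ is a voiced obstruent in word-final position, so it devoices to [k]. → [kwifokehgatkoagak].
/rixugidaxatuduv/: /v/ is a voiced obstruent in word-final position, so it devoices to [f]. → [rixugidaxatuduf].
/asudoiloxawaz/: /z/ is a voiced obstruent in word-final position, so it devoices to [s]. → [asudoiloxawas].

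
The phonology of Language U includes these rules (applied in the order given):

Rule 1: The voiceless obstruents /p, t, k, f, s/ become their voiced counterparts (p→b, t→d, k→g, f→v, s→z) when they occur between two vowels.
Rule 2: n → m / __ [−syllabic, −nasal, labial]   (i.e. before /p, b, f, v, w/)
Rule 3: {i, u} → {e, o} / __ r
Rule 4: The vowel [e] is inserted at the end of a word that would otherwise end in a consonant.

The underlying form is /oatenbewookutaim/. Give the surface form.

Rule 1 (intervocalic voicing): /t/ is a voiceless obstruent between vowels /a/ and /e/, so it voices to [d]. /k/ is a voiceless obstruent between vowels /o/ and /u/, so it voices to [g]. /t/ is a voiceless obstruent between vowels /u/ and /a/, so it voices to [d]. /oatenbewookutaim/ → oadenbewoogudaim.
Rule 2 (nasal place assimilation): /n/ precedes the labial consonant /b/, so it assimilates in place to [m]. /oadenbewoogudaim/ → oadembewoogudaim.
Rule 3 (pre-rhotic lowering): no segment meets the environment; /oadembewoogudaim/ is unchanged.
Rule 4 (final e-epenthesis): the form ends in the consonant /m/, so [e] is inserted word-finally. /oadembewoogudaim/ → oadembewoogudaime.

oadembewoogudaime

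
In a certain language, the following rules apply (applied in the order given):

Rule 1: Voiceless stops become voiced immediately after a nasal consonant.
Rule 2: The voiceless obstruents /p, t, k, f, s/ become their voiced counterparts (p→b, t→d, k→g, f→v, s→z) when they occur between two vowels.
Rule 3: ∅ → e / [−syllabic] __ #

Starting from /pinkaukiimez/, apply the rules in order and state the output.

pingaugiimeze

Rule 1 (post-nasal voicing): /k/ is a voiceless stop immediately after the nasal /n/, so it voices to [g]. /pinkaukiimez/ → pingaukiimez.
Rule 2 (intervocalic voicing): /k/ is a voiceless obstruent between vowels /u/ and /i/, so it voices to [g]. /pingaukiimez/ → pingaugiimez.
Rule 3 (final e-epenthesis): the form ends in the consonant /z/, so [e] is inserted word-finally. /pingaugiimez/ → pingaugiimeze.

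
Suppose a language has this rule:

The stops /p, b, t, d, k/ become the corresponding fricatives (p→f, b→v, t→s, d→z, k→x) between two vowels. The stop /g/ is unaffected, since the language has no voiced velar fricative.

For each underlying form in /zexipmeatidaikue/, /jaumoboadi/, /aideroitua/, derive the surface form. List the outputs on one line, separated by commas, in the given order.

zexipmeasizaixue, jaumovoazi, aizeroisua

/zexipmeatidaikue/: /t/ is a stop between vowels /a/ and /i/, so it spirantizes to the fricative [s]. /d/ is a stop between vowels /i/ and /a/, so it spirantizes to the fricative [z]. /k/ is a stop between vowels /i/ and /u/, so it spirantizes to the fricative [x]. → [zexipmeasizaixue].
/jaumoboadi/: /b/ is a stop between vowels /o/ and /o/, so it spirantizes to the fricative [v]. /d/ is a stop between vowels /a/ and /i/, so it spirantizes to the fricative [z]. → [jaumovoazi].
/aideroitua/: /d/ is a stop between vowels /i/ and /e/, so it spirantizes to the fricative [z]. /t/ is a stop between vowels /i/ and /u/, so it spirantizes to the fricative [s]. → [aizeroisua].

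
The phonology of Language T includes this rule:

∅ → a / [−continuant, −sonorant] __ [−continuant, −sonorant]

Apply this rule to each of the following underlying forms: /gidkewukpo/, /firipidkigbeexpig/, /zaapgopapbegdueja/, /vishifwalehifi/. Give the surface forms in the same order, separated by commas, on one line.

gidakewukapo, firipidakigabeexpig, zaapagopapabegadueja, vishifwalehifi

/gidkewukpo/: /d/ and /k/ form a stop–stop cluster, so [a] is inserted between them. /k/ and /p/ form a stop–stop cluster, so [a] is inserted between them. → [gidakewukapo].
/firipidkigbeexpig/: /d/ and /k/ form a stop–stop cluster, so [a] is inserted between them. /g/ and /b/ form a stop–stop cluster, so [a] is inserted between them. → [firipidakigabeexpig].
/zaapgopapbegdueja/: /p/ and /g/ form a stop–stop cluster, so [a] is inserted between them. /p/ and /b/ form a stop–stop cluster, so [a] is inserted between them. /g/ and /d/ form a stop–stop cluster, so [a] is inserted between them. → [zaapagopapabegadueja].
/vishifwalehifi/: the rule's environment is not met; surfaces unchanged as [vishifwalehifi].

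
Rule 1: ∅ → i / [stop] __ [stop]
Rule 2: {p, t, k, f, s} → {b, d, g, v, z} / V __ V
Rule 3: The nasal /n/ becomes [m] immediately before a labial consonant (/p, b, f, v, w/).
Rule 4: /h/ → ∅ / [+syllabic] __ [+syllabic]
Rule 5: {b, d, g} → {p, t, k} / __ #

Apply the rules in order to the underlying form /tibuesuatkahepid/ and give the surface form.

tibuezuadigaebit

Rule 1 (stop-cluster i-epenthesis): /t/ and /k/ form a stop–stop cluster, so [i] is inserted between them. /tibuesuatkahepid/ → tibuesuatikahepid.
Rule 2 (intervocalic voicing): /s/ is a voiceless obstruent between vowels /e/ and /u/, so it voices to [z]. /t/ is a voiceless obstruent between vowels /a/ and /i/, so it voices to [d]. /k/ is a voiceless obstruent between vowels /i/ and /a/, so it voices to [g]. /p/ is a voiceless obstruent between vowels /e/ and /i/, so it voices to [b]. /tibuesuatikahepid/ → tibuezuadigahebid.
Rule 3 (nasal place assimilation): no segment meets the environment; /tibuezuadigahebid/ is unchanged.
Rule 4 (intervocalic h-deletion): /h/ occurs between vowels /a/ and /e/, so it deletes. /tibuezuadigahebid/ → tibuezuadigaebid.
Rule 5 (final devoicing): /d/ is a voiced stop in word-final position, so it devoices to [t]. /tibuezuadigaebid/ → tibuezuadigaebit.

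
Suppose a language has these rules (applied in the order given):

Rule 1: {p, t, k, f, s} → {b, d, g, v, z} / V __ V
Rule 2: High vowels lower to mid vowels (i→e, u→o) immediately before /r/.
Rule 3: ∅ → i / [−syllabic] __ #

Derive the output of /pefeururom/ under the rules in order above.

Rule 1 (intervocalic voicing): /f/ is a voiceless obstruent between vowels /e/ and /e/, so it voices to [v]. /pefeururom/ → peveururom.
Rule 2 (pre-rhotic lowering): /u/ is a high vowel immediately before /r/, so it lowers to [o]. /u/ is a high vowel immediately before /r/, so it lowers to [o]. /peveururom/ → peveororom.
Rule 3 (final i-epenthesis): the form ends in the consonant /m/, so [i] is inserted word-finally. /peveororom/ → peveororomi.

peveororomi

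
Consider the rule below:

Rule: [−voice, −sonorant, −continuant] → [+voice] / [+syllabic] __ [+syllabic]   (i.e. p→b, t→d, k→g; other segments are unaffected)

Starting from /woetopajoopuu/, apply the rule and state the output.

/t/ is a voiceless stop between vowels /e/ and /o/, so it voices to [d].
/p/ is a voiceless stop between vowels /o/ and /a/, so it voices to [b].
/p/ is a voiceless stop between vowels /o/ and /u/, so it voices to [b].
Surface form: [woedobajoobuu].

woedobajoobuu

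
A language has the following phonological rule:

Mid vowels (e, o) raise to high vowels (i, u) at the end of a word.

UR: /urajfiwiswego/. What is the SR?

urajfiwiswegu

/o/ is a mid vowel in word-final position, so it raises to [u].
Surface form: [urajfiwiswegu].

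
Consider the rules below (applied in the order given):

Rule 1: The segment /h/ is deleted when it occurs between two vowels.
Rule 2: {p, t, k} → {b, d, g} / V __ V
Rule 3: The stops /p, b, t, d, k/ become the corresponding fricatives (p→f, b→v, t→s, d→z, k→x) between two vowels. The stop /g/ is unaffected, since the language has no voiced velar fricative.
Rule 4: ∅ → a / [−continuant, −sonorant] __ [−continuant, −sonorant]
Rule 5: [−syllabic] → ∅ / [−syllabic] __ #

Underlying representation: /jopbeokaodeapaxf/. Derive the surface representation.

jopabeogaozeavax

Rule 1 (intervocalic h-deletion): no segment meets the environment; /jopbeokaodeapaxf/ is unchanged.
Rule 2 (intervocalic voicing): /k/ is a voiceless stop between vowels /o/ and /a/, so it voices to [g]. /p/ is a voiceless stop between vowels /a/ and /a/, so it voices to [b]. /jopbeokaodeapaxf/ → jopbeogaodeabaxf.
Rule 3 (intervocalic spirantization): /d/ is a stop between vowels /o/ and /e/, so it spirantizes to the fricative [z]. /b/ is a stop between vowels /a/ and /a/, so it spirantizes to the fricative [v]. /jopbeogaodeabaxf/ → jopbeogaozeavaxf.
Rule 4 (stop-cluster a-epenthesis): /p/ and /b/ form a stop–stop cluster, so [a] is inserted between them. /jopbeogaozeavaxf/ → jopabeogaozeavaxf.
Rule 5 (final cluster simplification): /f/ is the second consonant of a word-final cluster /xf/, so it deletes. /jopabeogaozeavaxf/ → jopabeogaozeavax.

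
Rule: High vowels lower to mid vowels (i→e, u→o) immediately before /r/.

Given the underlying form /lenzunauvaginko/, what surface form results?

lenzunauvaginko

No segment of /lenzunauvaginko/ meets the structural description of the rule, so the form surfaces unchanged.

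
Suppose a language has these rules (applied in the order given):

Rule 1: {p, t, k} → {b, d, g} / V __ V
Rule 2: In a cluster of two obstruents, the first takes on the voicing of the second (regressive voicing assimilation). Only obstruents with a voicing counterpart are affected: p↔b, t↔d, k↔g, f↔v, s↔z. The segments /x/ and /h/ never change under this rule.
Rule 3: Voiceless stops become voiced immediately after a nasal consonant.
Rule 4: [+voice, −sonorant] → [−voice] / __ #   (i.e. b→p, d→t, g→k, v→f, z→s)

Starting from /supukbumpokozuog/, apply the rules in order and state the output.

subugbumbogozuok

Rule 1 (intervocalic voicing): /p/ is a voiceless stop between vowels /u/ and /u/, so it voices to [b]. /k/ is a voiceless stop between vowels /o/ and /o/, so it voices to [g]. /supukbumpokozuog/ → subukbumpogozuog.
Rule 2 (regressive voicing assimilation): /k/ precedes the voiced obstruent /b/, so it voices to [g] by assimilation. /subukbumpogozuog/ → subugbumpogozuog.
Rule 3 (post-nasal voicing): /p/ is a voiceless stop immediately after the nasal /m/, so it voices to [b]. /subugbumpogozuog/ → subugbumbogozuog.
Rule 4 (final devoicing): /g/ is a voiced obstruent in word-final position, so it devoices to [k]. /subugbumbogozuog/ → subugbumbogozuok.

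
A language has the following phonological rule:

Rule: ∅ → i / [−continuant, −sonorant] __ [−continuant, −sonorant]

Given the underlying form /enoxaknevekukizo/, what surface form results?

No segment of /enoxaknevekukizo/ meets the structural description of the rule, so the form surfaces unchanged.

enoxaknevekukizo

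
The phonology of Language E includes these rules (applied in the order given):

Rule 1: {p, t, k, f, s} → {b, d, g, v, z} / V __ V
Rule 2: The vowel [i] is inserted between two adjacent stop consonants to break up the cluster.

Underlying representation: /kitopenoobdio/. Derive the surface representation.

kidobenoobidio

Rule 1 (intervocalic voicing): /t/ is a voiceless obstruent between vowels /i/ and /o/, so it voices to [d]. /p/ is a voiceless obstruent between vowels /o/ and /e/, so it voices to [b]. /kitopenoobdio/ → kidobenoobdio.
Rule 2 (stop-cluster i-epenthesis): /b/ and /d/ form a stop–stop cluster, so [i] is inserted between them. /kidobenoobdio/ → kidobenoobidio.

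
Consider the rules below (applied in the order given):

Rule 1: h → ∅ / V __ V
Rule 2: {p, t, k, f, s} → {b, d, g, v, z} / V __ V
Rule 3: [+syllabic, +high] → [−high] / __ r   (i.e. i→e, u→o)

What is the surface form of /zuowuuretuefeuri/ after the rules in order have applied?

zuowuoredueveori

Rule 1 (intervocalic h-deletion): no segment meets the environment; /zuowuuretuefeuri/ is unchanged.
Rule 2 (intervocalic voicing): /t/ is a voiceless obstruent between vowels /e/ and /u/, so it voices to [d]. /f/ is a voiceless obstruent between vowels /e/ and /e/, so it voices to [v]. /zuowuuretuefeuri/ → zuowuuredueveuri.
Rule 3 (pre-rhotic lowering): /u/ is a high vowel immediately before /r/, so it lowers to [o]. /u/ is a high vowel immediately before /r/, so it lowers to [o]. /zuowuuredueveuri/ → zuowuoredueveori.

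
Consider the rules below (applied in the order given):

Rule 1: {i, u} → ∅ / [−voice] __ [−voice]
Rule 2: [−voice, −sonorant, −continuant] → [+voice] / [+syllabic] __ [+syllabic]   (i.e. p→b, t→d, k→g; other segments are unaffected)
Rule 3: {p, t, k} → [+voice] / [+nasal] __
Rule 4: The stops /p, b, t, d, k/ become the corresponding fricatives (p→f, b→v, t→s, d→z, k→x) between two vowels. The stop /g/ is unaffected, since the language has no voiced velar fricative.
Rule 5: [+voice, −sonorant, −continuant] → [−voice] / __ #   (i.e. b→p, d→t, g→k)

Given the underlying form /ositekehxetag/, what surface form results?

Rule 1 (high vowel syncope): /i/ is a high vowel flanked by voiceless consonants /s/ and /t/, so it deletes. /ositekehxetag/ → ostekehxetag.
Rule 2 (intervocalic voicing): /k/ is a voiceless stop between vowels /e/ and /e/, so it voices to [g]. /t/ is a voiceless stop between vowels /e/ and /a/, so it voices to [d]. /ostekehxetag/ → ostegehxedag.
Rule 3 (post-nasal voicing): no segment meets the environment; /ostegehxedag/ is unchanged.
Rule 4 (intervocalic spirantization): /d/ is a stop between vowels /e/ and /a/, so it spirantizes to the fricative [z]. /ostegehxedag/ → ostegehxezag.
Rule 5 (final devoicing): /g/ is a voiced stop in word-final position, so it devoices to [k]. /ostegehxezag/ → ostegehxezak.

ostegehxezak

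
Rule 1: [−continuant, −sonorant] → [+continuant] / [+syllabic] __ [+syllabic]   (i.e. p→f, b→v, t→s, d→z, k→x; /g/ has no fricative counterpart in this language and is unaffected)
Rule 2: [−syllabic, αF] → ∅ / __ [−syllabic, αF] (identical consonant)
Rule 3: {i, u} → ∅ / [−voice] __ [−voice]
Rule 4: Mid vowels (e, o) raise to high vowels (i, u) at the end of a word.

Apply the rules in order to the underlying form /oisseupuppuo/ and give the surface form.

oiseufpuu

Rule 1 (intervocalic spirantization): /p/ is a stop between vowels /u/ and /u/, so it spirantizes to the fricative [f]. /oisseupuppuo/ → oisseufuppuo.
Rule 2 (degemination): /ss/ is a geminate; the first /s/ deletes. /pp/ is a geminate; the first /p/ deletes. /oisseufuppuo/ → oiseufupuo.
Rule 3 (high vowel syncope): /u/ is a high vowel flanked by voiceless consonants /f/ and /p/, so it deletes. /oiseufupuo/ → oiseufpuo.
Rule 4 (final vowel raising): /o/ is a mid vowel in word-final position, so it raises to [u]. /oiseufpuo/ → oiseufpuu.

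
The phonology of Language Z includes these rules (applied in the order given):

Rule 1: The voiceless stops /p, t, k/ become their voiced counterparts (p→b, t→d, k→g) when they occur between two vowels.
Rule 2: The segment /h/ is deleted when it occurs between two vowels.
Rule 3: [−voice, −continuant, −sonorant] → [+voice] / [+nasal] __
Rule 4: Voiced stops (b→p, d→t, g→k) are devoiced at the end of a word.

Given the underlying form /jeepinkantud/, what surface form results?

jeebingandut

Rule 1 (intervocalic voicing): /p/ is a voiceless stop between vowels /e/ and /i/, so it voices to [b]. /jeepinkantud/ → jeebinkantud.
Rule 2 (intervocalic h-deletion): no segment meets the environment; /jeebinkantud/ is unchanged.
Rule 3 (post-nasal voicing): /k/ is a voiceless stop immediately after the nasal /n/, so it voices to [g]. /t/ is a voiceless stop immediately after the nasal /n/, so it voices to [d]. /jeebinkantud/ → jeebingandud.
Rule 4 (final devoicing): /d/ is a voiced stop in word-final position, so it devoices to [t]. /jeebingandud/ → jeebingandut.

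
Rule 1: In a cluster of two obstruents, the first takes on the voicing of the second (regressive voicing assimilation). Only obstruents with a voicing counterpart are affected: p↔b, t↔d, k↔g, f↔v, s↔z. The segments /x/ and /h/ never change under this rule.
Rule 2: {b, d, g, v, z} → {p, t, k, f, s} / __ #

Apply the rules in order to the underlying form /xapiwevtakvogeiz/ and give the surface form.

xapiweftagvogeis

Rule 1 (regressive voicing assimilation): /v/ precedes the voiceless obstruent /t/, so it devoices to [f] by assimilation. /k/ precedes the voiced obstruent /v/, so it voices to [g] by assimilation. /xapiwevtakvogeiz/ → xapiweftagvogeiz.
Rule 2 (final devoicing): /z/ is a voiced obstruent in word-final position, so it devoices to [s]. /xapiweftagvogeiz/ → xapiweftagvogeis.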